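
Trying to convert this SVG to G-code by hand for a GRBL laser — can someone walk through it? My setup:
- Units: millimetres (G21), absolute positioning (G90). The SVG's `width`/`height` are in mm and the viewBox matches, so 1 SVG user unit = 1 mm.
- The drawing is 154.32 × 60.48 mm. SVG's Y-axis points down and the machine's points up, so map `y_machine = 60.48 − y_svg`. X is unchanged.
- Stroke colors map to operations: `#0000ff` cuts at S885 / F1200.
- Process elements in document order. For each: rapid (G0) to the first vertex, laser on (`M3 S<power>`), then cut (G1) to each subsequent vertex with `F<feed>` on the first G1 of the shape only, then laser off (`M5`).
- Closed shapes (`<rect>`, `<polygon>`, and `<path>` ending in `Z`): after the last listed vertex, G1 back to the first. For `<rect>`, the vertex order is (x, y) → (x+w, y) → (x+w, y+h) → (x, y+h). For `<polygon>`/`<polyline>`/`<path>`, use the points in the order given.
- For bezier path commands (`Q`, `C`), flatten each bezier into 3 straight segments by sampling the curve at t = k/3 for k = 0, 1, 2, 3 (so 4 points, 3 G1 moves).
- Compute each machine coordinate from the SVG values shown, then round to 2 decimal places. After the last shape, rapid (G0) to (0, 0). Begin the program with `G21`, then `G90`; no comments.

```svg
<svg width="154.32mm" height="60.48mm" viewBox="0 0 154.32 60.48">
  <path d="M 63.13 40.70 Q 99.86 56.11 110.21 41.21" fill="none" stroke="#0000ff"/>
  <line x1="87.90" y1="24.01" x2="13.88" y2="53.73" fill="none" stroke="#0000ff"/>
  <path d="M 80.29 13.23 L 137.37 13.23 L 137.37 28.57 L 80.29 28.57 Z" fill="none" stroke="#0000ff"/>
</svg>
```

G21
G90
G0 X63.13 Y19.78
M3 S885
G1 X84.69 Y12.87 F1200
G1 X100.38 Y12.70
G1 X110.21 Y19.27
M5
G0 X87.90 Y36.47
M3 S885
G1 X13.88 Y6.75 F1200
M5
G0 X80.29 Y47.25
M3 S885
G1 X137.37 Y47.25 F1200
G1 X137.37 Y31.91
G1 X80.29 Y31.91
G1 X80.29 Y47.25
M5
G0 X0.00 Y0.00

viewBox `0 0 154.32 60.48` with mm width/height → 1 unit = 1 mm. Flip: y_m = 60.48 − y_svg.

**Shape 1** — `<path>` quadratic bezier, stroke `#0000ff` → cut (S885, F1200). Control points (SVG): P0=(63.13,40.70), P1=(99.86,56.11), P2=(110.21,41.21); sampled at t=k/3. Machine vertices: (63.13,19.78) → (84.69,12.87) → (100.38,12.70) → (110.21,19.27). Open path.

**Shape 2** — `<line>` line segment, stroke `#0000ff` → cut (S885, F1200). Machine vertices: (87.90,36.47) → (13.88,6.75). Open path.

**Shape 3** — `<path>` rectangle, stroke `#0000ff` → cut (S885, F1200). Machine vertices: (80.29,47.25) → (137.37,47.25) → (137.37,31.91) → (80.29,31.91) → (80.29,47.25). Closed: final G1 returns to the first vertex.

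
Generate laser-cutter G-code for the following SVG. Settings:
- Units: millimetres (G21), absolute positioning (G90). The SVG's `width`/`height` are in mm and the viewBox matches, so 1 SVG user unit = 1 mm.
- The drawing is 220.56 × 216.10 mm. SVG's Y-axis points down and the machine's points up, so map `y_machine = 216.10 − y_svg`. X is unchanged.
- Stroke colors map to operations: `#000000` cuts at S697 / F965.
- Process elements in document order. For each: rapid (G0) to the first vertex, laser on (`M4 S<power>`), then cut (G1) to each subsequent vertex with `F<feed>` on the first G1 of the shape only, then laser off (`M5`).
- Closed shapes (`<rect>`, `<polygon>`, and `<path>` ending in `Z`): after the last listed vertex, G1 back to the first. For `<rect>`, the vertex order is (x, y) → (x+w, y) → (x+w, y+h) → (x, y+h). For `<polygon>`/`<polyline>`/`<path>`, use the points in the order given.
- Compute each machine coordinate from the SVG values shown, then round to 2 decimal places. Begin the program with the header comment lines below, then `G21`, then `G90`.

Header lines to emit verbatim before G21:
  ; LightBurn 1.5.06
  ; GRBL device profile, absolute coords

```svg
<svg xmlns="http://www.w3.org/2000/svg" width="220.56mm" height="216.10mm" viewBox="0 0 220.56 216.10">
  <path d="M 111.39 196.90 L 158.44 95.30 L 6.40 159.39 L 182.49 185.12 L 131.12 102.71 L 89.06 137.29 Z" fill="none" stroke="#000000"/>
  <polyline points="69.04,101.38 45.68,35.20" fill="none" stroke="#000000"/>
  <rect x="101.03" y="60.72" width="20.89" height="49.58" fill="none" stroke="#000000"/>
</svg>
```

; LightBurn 1.5.06
; GRBL device profile, absolute coords
G21
G90
G0 X111.39 Y19.20
M4 S697
G1 X158.44 Y120.80 F965
G1 X6.40 Y56.71
G1 X182.49 Y30.98
G1 X131.12 Y113.39
G1 X89.06 Y78.81
G1 X111.39 Y19.20
M5
G0 X69.04 Y114.72
M4 S697
G1 X45.68 Y180.90 F965
M5
G0 X101.03 Y155.38
M4 S697
G1 X121.92 Y155.38 F965
G1 X121.92 Y105.80
G1 X101.03 Y105.80
G1 X101.03 Y155.38
M5

Since the viewBox matches the mm dimensions, user units are millimetres directly. The only transform is the Y-flip y_m = 216.10 − y_svg.

Shape 1 is a closed polygon drawn with `<path>`. Its stroke #000000 means cut at S697, F965. After flipping Y the toolpath is (111.39,19.20) → (158.44,120.80) → (6.40,56.71) → (182.49,30.98) → (131.12,113.39) → (89.06,78.81) → (111.39,19.20), returning to the start.

Shape 2 is a line segment drawn with `<polyline>`. Its stroke #000000 means cut at S697, F965. After flipping Y the toolpath is (69.04,114.72) → (45.68,180.90).

Shape 3 is a rectangle drawn with `<rect>`. Its stroke #000000 means cut at S697, F965. After flipping Y the toolpath is (101.03,155.38) → (121.92,155.38) → (121.92,105.80) → (101.03,105.80) → (101.03,155.38), returning to the start.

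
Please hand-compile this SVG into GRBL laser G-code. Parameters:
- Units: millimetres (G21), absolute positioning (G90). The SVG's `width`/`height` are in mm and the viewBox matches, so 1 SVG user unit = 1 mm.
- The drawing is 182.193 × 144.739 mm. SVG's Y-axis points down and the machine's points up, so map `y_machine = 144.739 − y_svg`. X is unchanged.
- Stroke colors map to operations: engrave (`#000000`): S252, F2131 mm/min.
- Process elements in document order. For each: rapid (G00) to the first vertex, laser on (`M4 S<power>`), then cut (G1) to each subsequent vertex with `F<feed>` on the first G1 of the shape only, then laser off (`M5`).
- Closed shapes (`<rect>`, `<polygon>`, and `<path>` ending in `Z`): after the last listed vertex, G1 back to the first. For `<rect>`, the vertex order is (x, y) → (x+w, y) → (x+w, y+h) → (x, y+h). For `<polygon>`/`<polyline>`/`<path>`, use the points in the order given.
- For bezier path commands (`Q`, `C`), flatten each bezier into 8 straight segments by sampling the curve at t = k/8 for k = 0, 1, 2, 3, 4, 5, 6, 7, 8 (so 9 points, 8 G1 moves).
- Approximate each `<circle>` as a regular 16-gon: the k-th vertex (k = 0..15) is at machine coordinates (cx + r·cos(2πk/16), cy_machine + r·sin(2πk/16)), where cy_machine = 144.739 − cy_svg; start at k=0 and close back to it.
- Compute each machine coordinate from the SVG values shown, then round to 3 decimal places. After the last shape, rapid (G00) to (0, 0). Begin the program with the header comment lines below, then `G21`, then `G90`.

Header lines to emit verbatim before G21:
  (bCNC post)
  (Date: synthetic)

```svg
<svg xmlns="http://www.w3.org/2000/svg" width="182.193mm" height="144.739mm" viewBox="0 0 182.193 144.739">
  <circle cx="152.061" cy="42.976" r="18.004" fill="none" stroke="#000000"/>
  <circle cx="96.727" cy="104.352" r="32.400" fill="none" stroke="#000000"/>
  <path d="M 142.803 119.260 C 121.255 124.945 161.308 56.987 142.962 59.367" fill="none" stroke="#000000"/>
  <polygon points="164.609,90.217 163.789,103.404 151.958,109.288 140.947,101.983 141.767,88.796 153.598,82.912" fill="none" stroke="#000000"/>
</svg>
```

(bCNC post)
(Date: synthetic)
G21
G90
G00 X170.065 Y101.763
M4 S252
G1 X168.695 Y108.653 F2131
G1 X164.792 Y114.494
G1 X158.951 Y118.397
G1 X152.061 Y119.767
G1 X145.171 Y118.397
G1 X139.330 Y114.494
G1 X135.427 Y108.653
G1 X134.057 Y101.763
G1 X135.427 Y94.873
G1 X139.330 Y89.032
G1 X145.171 Y85.129
G1 X152.061 Y83.759
G1 X158.951 Y85.129
G1 X164.792 Y89.032
G1 X168.695 Y94.873
G1 X170.065 Y101.763
M5
G00 X129.127 Y40.387
M4 S252
G1 X126.661 Y52.786 F2131
G1 X119.637 Y63.297
G1 X109.126 Y70.321
G1 X96.727 Y72.787
G1 X84.328 Y70.321
G1 X73.817 Y63.297
G1 X66.793 Y52.786
G1 X64.327 Y40.387
G1 X66.793 Y27.988
G1 X73.817 Y17.477
G1 X84.328 Y10.453
G1 X96.727 Y7.987
G1 X109.126 Y10.453
G1 X119.637 Y17.477
G1 X126.661 Y27.988
G1 X129.127 Y40.387
M5
G00 X142.803 Y25.479
M4 S252
G1 X137.376 Y26.518 F2131
G1 X136.317 Y32.774
G1 X138.221 Y42.559
G1 X141.682 Y54.186
G1 X145.292 Y65.968
G1 X147.647 Y76.218
G1 X147.339 Y83.249
G1 X142.962 Y85.372
M5
G00 X164.609 Y54.522
M4 S252
G1 X163.789 Y41.335 F2131
G1 X151.958 Y35.451
G1 X140.947 Y42.756
G1 X141.767 Y55.943
G1 X153.598 Y61.827
G1 X164.609 Y54.522
M5
G00 X0.000 Y0.000

1 u = 1 mm; y_m = 144.739 − y.

[1] `<circle>` circle, #000000→engrave S252 F2131: (170.065,101.763) → (168.695,108.653) → (164.792,114.494) → (158.951,118.397) → (152.061,119.767) → (145.171,118.397) → (139.330,114.494) → (135.427,108.653) → (134.057,101.763) → (135.427,94.873) → (139.330,89.032) → (145.171,85.129) → (152.061,83.759) → (158.951,85.129) → (164.792,89.032) → (168.695,94.873) → (170.065,101.763) (closed)

[2] `<circle>` circle, #000000→engrave S252 F2131: (129.127,40.387) → (126.661,52.786) → (119.637,63.297) → (109.126,70.321) → (96.727,72.787) → (84.328,70.321) → (73.817,63.297) → (66.793,52.786) → (64.327,40.387) → (66.793,27.988) → (73.817,17.477) → (84.328,10.453) → (96.727,7.987) → (109.126,10.453) → (119.637,17.477) → (126.661,27.988) → (129.127,40.387) (closed)

[3] `<path>` cubic bezier, #000000→engrave S252 F2131: (142.803,25.479) → (137.376,26.518) → (136.317,32.774) → (138.221,42.559) → (141.682,54.186) → (145.292,65.968) → (147.647,76.218) → (147.339,83.249) → (142.962,85.372)

[4] `<polygon>` regular polygon, #000000→engrave S252 F2131: (164.609,54.522) → (163.789,41.335) → (151.958,35.451) → (140.947,42.756) → (141.767,55.943) → (153.598,61.827) → (164.609,54.522) (closed)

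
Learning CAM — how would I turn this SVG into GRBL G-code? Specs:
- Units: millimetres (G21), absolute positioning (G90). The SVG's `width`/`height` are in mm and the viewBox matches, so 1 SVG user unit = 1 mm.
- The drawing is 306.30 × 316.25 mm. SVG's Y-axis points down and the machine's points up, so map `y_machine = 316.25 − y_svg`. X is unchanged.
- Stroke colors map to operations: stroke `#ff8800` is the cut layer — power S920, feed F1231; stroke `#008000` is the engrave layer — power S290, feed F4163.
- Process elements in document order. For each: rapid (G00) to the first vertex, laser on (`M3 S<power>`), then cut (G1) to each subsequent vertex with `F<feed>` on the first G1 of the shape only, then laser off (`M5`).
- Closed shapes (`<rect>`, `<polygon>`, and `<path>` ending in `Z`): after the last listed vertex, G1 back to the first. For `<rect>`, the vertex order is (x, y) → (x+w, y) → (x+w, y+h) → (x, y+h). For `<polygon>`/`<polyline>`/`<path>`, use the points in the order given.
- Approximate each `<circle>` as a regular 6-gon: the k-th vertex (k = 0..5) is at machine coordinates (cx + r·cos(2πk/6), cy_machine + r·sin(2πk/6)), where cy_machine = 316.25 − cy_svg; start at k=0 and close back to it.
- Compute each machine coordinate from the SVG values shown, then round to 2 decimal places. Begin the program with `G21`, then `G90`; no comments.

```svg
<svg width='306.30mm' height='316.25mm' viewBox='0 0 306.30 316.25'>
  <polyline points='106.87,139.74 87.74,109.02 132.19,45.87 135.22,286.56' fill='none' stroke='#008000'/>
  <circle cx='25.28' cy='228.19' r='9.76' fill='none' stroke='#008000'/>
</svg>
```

Since the viewBox matches the mm dimensions, user units are millimetres directly. The only transform is the Y-flip y_m = 316.25 − y_svg.

Shape 1 is a open polyline drawn with `<polyline>`. Its stroke #008000 means engrave at S290, F4163. After flipping Y the toolpath is (106.87,176.51) → (87.74,207.23) → (132.19,270.38) → (135.22,29.69).

Shape 2 is a circle drawn with `<circle>`. Its stroke #008000 means engrave at S290, F4163. After flipping Y the toolpath is (35.04,88.06) → (30.16,96.51) → (20.40,96.51) → (15.52,88.06) → (20.40,79.61) → (30.16,79.61) → (35.04,88.06), returning to the start.

G21
G90
G00 X106.87 Y176.51
M3 S290
G1 X87.74 Y207.23 F4163
G1 X132.19 Y270.38
G1 X135.22 Y29.69
M5
G00 X35.04 Y88.06
M3 S290
G1 X30.16 Y96.51 F4163
G1 X20.40 Y96.51
G1 X15.52 Y88.06
G1 X20.40 Y79.61
G1 X30.16 Y79.61
G1 X35.04 Y88.06
M5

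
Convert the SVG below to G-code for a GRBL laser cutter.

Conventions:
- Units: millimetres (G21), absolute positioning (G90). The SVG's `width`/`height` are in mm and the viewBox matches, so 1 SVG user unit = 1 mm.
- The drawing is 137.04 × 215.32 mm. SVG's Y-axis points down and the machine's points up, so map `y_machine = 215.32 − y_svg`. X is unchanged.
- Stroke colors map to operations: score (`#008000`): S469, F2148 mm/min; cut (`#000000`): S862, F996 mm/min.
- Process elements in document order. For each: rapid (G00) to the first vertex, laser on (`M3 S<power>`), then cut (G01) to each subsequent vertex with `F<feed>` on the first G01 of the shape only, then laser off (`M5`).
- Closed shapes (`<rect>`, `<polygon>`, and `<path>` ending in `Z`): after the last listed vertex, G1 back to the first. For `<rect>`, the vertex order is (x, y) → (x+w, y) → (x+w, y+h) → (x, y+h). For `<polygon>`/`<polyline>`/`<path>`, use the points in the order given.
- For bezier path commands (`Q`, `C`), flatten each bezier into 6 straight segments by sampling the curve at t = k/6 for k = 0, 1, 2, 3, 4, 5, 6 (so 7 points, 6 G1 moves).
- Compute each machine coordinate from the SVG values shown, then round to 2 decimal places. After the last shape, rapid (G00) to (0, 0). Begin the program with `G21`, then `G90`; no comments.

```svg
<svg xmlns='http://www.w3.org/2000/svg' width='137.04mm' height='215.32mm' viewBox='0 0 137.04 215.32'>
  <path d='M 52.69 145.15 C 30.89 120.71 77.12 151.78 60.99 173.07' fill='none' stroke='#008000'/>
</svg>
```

viewBox `0 0 137.04 215.32` with mm width/height → 1 unit = 1 mm. Flip: y_m = 215.32 − y_svg.

**Shape 1** — `<path>` cubic bezier, stroke `#008000` → score (S469, F2148). Control points (SVG): P0=(52.69,145.15), P1=(30.89,120.71), P2=(77.12,151.78), P3=(60.99,173.07); sampled at t=k/6. Machine vertices: (52.69,70.17) → (46.86,78.07) → (48.74,78.52) → (54.71,73.36) → (61.16,64.38) → (64.46,53.41) → (60.99,42.25). Open path.

G21
G90
G00 X52.69 Y70.17
M3 S469
G01 X46.86 Y78.07 F2148
G01 X48.74 Y78.52
G01 X54.71 Y73.36
G01 X61.16 Y64.38
G01 X64.46 Y53.41
G01 X60.99 Y42.25
M5
G00 X0.00 Y0.00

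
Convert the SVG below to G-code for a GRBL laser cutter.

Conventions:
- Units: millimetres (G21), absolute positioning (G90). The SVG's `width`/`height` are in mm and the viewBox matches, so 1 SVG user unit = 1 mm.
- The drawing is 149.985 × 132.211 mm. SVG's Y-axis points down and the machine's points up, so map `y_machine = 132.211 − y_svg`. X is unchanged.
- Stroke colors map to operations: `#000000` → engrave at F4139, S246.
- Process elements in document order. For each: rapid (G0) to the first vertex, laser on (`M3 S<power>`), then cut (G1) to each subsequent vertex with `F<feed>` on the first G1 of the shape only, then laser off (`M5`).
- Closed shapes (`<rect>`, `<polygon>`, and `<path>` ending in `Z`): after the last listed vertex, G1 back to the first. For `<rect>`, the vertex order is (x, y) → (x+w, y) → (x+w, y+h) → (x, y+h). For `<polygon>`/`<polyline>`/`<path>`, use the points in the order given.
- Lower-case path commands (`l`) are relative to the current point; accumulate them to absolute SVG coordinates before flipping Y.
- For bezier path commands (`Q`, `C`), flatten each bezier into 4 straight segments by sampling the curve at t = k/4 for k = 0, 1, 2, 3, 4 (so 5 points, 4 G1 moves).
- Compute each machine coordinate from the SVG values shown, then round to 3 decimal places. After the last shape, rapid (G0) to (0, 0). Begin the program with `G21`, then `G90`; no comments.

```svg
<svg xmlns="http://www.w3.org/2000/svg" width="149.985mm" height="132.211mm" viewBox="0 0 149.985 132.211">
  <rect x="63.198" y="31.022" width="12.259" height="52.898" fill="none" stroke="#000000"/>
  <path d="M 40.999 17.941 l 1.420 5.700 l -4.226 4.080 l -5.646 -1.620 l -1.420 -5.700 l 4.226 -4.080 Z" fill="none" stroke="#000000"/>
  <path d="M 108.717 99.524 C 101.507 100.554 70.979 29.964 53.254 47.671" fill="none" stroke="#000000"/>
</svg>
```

G21
G90
G0 X63.198 Y101.189
M3 S246
G1 X75.457 Y101.189 F4139
G1 X75.457 Y48.291
G1 X63.198 Y48.291
G1 X63.198 Y101.189
M5
G0 X40.999 Y114.270
M3 S246
G1 X42.419 Y108.570 F4139
G1 X38.193 Y104.490
G1 X32.547 Y106.110
G1 X31.127 Y111.810
G1 X35.353 Y115.890
G1 X40.999 Y114.270
M5
G0 X108.717 Y32.687
M3 S246
G1 X99.502 Y42.845 F4139
G1 X84.929 Y64.867
G1 X68.384 Y83.763
G1 X53.254 Y84.540
M5
G0 X0.000 Y0.000

Since the viewBox matches the mm dimensions, user units are millimetres directly. The only transform is the Y-flip y_m = 132.211 − y_svg.

Shape 1 is a rectangle drawn with `<rect>`. Its stroke #000000 means engrave at S246, F4139. After flipping Y the toolpath is (63.198,101.189) → (75.457,101.189) → (75.457,48.291) → (63.198,48.291) → (63.198,101.189), returning to the start.

Shape 2 is a regular polygon drawn with `<path>`. Its stroke #000000 means engrave at S246, F4139. After flipping Y the toolpath is (40.999,114.270) → (42.419,108.570) → (38.193,104.490) → (32.547,106.110) → (31.127,111.810) → (35.353,115.890) → (40.999,114.270), returning to the start.

Shape 3 is a cubic bezier drawn with `<path>`. Its stroke #000000 means engrave at S246, F4139. After flipping Y the toolpath is (108.717,32.687) → (99.502,42.845) → (84.929,64.867) → (68.384,83.763) → (53.254,84.540).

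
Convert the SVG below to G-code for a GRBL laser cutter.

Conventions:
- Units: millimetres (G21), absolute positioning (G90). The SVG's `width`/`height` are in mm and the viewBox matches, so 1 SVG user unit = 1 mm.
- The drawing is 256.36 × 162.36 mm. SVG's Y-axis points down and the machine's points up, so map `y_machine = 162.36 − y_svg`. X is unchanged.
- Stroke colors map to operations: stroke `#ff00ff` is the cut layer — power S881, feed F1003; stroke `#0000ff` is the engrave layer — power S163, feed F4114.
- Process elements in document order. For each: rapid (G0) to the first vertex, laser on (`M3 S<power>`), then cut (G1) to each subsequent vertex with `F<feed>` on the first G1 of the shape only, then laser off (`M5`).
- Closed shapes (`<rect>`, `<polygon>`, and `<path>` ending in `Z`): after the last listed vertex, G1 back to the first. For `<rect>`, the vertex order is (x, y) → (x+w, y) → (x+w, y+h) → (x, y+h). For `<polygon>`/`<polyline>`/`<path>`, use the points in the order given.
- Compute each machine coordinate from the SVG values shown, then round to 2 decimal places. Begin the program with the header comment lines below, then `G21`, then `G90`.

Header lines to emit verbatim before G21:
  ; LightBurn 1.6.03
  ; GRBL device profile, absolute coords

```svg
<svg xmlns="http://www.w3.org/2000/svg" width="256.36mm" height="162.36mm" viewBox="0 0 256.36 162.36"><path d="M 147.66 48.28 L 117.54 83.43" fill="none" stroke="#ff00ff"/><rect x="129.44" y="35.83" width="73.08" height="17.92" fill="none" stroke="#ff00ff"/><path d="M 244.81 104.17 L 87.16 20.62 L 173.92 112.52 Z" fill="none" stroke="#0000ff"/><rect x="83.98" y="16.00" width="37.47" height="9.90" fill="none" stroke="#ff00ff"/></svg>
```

1 u = 1 mm; y_m = 162.36 − y.

[1] `<path>` line segment, #ff00ff→cut S881 F1003: (147.66,114.08) → (117.54,78.93)

[2] `<rect>` rectangle, #ff00ff→cut S881 F1003: (129.44,126.53) → (202.52,126.53) → (202.52,108.61) → (129.44,108.61) → (129.44,126.53) (closed)

[3] `<path>` closed polygon, #0000ff→engrave S163 F4114: (244.81,58.19) → (87.16,141.74) → (173.92,49.84) → (244.81,58.19) (closed)

[4] `<rect>` rectangle, #ff00ff→cut S881 F1003: (83.98,146.36) → (121.45,146.36) → (121.45,136.46) → (83.98,136.46) → (83.98,146.36) (closed)

; LightBurn 1.6.03
; GRBL device profile, absolute coords
G21
G90
G0 X147.66 Y114.08
M3 S881
G1 X117.54 Y78.93 F1003
M5
G0 X129.44 Y126.53
M3 S881
G1 X202.52 Y126.53 F1003
G1 X202.52 Y108.61
G1 X129.44 Y108.61
G1 X129.44 Y126.53
M5
G0 X244.81 Y58.19
M3 S163
G1 X87.16 Y141.74 F4114
G1 X173.92 Y49.84
G1 X244.81 Y58.19
M5
G0 X83.98 Y146.36
M3 S881
G1 X121.45 Y146.36 F1003
G1 X121.45 Y136.46
G1 X83.98 Y136.46
G1 X83.98 Y146.36
M5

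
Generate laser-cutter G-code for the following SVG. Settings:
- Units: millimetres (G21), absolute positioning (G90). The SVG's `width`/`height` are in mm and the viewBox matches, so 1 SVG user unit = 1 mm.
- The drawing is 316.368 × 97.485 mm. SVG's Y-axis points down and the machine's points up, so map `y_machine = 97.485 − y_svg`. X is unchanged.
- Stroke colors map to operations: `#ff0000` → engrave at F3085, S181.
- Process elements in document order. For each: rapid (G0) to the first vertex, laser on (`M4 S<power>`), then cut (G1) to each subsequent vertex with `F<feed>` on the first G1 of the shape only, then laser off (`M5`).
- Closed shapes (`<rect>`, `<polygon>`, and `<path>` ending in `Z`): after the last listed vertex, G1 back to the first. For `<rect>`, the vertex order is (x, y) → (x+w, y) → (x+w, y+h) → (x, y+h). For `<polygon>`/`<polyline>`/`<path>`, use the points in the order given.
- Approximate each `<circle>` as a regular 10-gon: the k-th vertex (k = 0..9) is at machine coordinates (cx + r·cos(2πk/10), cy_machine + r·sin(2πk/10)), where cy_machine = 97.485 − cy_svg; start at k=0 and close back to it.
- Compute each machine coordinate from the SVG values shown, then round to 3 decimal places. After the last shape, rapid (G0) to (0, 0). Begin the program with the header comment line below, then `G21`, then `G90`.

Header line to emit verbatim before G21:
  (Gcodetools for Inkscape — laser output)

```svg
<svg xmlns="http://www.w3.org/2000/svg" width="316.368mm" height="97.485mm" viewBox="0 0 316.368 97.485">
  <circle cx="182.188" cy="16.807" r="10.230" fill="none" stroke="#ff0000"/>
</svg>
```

Since the viewBox matches the mm dimensions, user units are millimetres directly. The only transform is the Y-flip y_m = 97.485 − y_svg.

Shape 1 is a circle drawn with `<circle>`. Its stroke #ff0000 means engrave at S181, F3085. After flipping Y the toolpath is (192.418,80.678) → (190.464,86.691) → (185.349,90.407) → (179.027,90.407) → (173.912,86.691) → (171.958,80.678) → (173.912,74.665) → (179.027,70.949) → (185.349,70.949) → (190.464,74.665) → (192.418,80.678), returning to the start.

(Gcodetools for Inkscape — laser output)
G21
G90
G0 X192.418 Y80.678
M4 S181
G1 X190.464 Y86.691 F3085
G1 X185.349 Y90.407
G1 X179.027 Y90.407
G1 X173.912 Y86.691
G1 X171.958 Y80.678
G1 X173.912 Y74.665
G1 X179.027 Y70.949
G1 X185.349 Y70.949
G1 X190.464 Y74.665
G1 X192.418 Y80.678
M5
G0 X0.000 Y0.000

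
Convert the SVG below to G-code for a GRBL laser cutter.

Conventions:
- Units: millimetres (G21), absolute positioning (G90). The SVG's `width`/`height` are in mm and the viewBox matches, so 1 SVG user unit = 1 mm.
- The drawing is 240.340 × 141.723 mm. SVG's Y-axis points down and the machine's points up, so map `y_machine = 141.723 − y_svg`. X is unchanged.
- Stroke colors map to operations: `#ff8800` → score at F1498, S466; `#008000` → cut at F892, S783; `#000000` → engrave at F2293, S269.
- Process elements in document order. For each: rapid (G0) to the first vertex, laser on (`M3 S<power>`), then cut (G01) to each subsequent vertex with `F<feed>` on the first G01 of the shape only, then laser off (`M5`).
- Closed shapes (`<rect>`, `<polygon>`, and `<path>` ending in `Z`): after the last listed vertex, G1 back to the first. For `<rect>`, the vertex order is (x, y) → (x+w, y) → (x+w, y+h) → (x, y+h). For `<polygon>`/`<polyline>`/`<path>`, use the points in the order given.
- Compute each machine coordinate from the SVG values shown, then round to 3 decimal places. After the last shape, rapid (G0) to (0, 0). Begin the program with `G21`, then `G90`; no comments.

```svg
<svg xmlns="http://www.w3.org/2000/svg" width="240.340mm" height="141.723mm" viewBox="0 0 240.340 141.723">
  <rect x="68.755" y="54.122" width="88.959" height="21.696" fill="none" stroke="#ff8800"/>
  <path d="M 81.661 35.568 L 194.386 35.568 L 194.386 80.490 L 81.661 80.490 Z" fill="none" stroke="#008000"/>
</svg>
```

G21
G90
G0 X68.755 Y87.601
M3 S466
G01 X157.714 Y87.601 F1498
G01 X157.714 Y65.905
G01 X68.755 Y65.905
G01 X68.755 Y87.601
M5
G0 X81.661 Y106.155
M3 S783
G01 X194.386 Y106.155 F892
G01 X194.386 Y61.233
G01 X81.661 Y61.233
G01 X81.661 Y106.155
M5
G0 X0.000 Y0.000

Since the viewBox matches the mm dimensions, user units are millimetres directly. The only transform is the Y-flip y_m = 141.723 − y_svg.

Shape 1 is a rectangle drawn with `<rect>`. Its stroke #ff8800 means score at S466, F1498. After flipping Y the toolpath is (68.755,87.601) → (157.714,87.601) → (157.714,65.905) → (68.755,65.905) → (68.755,87.601), returning to the start.

Shape 2 is a rectangle drawn with `<path>`. Its stroke #008000 means cut at S783, F892. After flipping Y the toolpath is (81.661,106.155) → (194.386,106.155) → (194.386,61.233) → (81.661,61.233) → (81.661,106.155), returning to the start.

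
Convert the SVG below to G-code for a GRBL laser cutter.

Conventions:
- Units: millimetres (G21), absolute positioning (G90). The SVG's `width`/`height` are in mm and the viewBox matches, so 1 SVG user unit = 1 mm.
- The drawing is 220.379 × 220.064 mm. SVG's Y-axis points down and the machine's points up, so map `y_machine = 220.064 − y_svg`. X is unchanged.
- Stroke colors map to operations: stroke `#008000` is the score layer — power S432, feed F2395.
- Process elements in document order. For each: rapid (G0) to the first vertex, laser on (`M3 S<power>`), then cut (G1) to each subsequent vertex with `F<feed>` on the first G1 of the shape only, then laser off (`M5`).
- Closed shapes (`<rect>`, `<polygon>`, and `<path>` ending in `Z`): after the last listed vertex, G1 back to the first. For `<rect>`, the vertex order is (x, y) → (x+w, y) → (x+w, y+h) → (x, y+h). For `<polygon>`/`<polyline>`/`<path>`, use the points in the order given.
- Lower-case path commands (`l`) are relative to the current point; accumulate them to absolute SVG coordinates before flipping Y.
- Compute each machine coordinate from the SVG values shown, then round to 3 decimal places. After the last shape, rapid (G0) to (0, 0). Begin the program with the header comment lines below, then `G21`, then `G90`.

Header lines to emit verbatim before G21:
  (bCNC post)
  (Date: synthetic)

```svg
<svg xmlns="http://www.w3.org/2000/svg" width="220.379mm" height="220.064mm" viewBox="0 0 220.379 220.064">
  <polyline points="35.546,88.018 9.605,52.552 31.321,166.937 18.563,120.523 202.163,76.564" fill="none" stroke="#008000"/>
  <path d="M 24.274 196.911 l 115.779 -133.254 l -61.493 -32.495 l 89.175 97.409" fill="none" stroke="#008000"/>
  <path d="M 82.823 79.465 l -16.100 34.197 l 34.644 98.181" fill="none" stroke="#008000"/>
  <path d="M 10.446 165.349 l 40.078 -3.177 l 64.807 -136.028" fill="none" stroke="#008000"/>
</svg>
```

(bCNC post)
(Date: synthetic)
G21
G90
G0 X35.546 Y132.046
M3 S432
G1 X9.605 Y167.512 F2395
G1 X31.321 Y53.127
G1 X18.563 Y99.541
G1 X202.163 Y143.500
M5
G0 X24.274 Y23.153
M3 S432
G1 X140.053 Y156.407 F2395
G1 X78.560 Y188.902
G1 X167.735 Y91.493
M5
G0 X82.823 Y140.599
M3 S432
G1 X66.723 Y106.402 F2395
G1 X101.367 Y8.221
M5
G0 X10.446 Y54.715
M3 S432
G1 X50.524 Y57.892 F2395
G1 X115.331 Y193.920
M5
G0 X0.000 Y0.000

1 u = 1 mm; y_m = 220.064 − y.

[1] `<polyline>` open polyline, #008000→score S432 F2395: (35.546,132.046) → (9.605,167.512) → (31.321,53.127) → (18.563,99.541) → (202.163,143.500)

[2] `<path>` open polyline, #008000→score S432 F2395: (24.274,23.153) → (140.053,156.407) → (78.560,188.902) → (167.735,91.493)

[3] `<path>` open polyline, #008000→score S432 F2395: (82.823,140.599) → (66.723,106.402) → (101.367,8.221)

[4] `<path>` open polyline, #008000→score S432 F2395: (10.446,54.715) → (50.524,57.892) → (115.331,193.920)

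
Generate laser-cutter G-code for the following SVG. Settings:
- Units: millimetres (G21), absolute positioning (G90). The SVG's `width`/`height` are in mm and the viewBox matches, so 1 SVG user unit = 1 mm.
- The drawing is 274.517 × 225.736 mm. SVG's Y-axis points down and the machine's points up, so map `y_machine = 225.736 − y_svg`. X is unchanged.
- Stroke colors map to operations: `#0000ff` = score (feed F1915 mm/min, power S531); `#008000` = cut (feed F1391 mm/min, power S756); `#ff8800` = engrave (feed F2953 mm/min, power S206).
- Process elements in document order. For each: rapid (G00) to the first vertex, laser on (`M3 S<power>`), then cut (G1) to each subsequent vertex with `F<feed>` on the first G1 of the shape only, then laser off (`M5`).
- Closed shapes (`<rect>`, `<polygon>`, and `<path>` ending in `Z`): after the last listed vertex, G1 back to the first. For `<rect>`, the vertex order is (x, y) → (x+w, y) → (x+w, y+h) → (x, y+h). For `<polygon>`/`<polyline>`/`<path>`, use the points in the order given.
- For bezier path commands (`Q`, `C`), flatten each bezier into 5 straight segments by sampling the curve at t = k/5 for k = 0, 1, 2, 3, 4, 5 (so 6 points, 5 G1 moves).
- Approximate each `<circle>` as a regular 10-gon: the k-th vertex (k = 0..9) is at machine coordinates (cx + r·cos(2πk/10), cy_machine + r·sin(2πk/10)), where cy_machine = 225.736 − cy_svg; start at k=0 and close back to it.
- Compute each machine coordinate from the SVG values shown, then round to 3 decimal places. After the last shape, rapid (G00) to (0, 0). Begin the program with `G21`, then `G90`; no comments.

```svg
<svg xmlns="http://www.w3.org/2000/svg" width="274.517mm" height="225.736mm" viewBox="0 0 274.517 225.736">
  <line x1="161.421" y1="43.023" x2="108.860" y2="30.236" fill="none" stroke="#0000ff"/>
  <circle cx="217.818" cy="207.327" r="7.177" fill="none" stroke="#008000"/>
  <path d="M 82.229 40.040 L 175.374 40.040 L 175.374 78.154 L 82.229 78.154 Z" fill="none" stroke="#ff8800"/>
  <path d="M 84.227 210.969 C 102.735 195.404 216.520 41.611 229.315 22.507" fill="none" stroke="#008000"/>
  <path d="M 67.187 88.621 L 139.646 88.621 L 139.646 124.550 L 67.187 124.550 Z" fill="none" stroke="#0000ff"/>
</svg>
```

G21
G90
G00 X161.421 Y182.713
M3 S531
G1 X108.860 Y195.500 F1915
M5
G00 X224.995 Y18.409
M3 S756
G1 X223.624 Y22.628 F1391
G1 X220.036 Y25.235
G1 X215.600 Y25.235
G1 X212.012 Y22.628
G1 X210.641 Y18.409
G1 X212.012 Y14.190
G1 X215.600 Y11.583
G1 X220.036 Y11.583
G1 X223.624 Y14.190
G1 X224.995 Y18.409
M5
G00 X82.229 Y185.696
M3 S206
G1 X175.374 Y185.696 F2953
G1 X175.374 Y147.582
G1 X82.229 Y147.582
G1 X82.229 Y185.696
M5
G00 X84.227 Y14.767
M3 S756
G1 X105.195 Y38.510 F1391
G1 X139.608 Y82.328
G1 X178.047 Y133.120
G1 X211.089 Y177.787
G1 X229.315 Y203.229
M5
G00 X67.187 Y137.115
M3 S531
G1 X139.646 Y137.115 F1915
G1 X139.646 Y101.186
G1 X67.187 Y101.186
G1 X67.187 Y137.115
M5
G00 X0.000 Y0.000

1 u = 1 mm; y_m = 225.736 − y.

[1] `<line>` line segment, #0000ff→score S531 F1915: (161.421,182.713) → (108.860,195.500)

[2] `<circle>` circle, #008000→cut S756 F1391: (224.995,18.409) → (223.624,22.628) → (220.036,25.235) → (215.600,25.235) → (212.012,22.628) → (210.641,18.409) → (212.012,14.190) → (215.600,11.583) → (220.036,11.583) → (223.624,14.190) → (224.995,18.409) (closed)

[3] `<path>` rectangle, #ff8800→engrave S206 F2953: (82.229,185.696) → (175.374,185.696) → (175.374,147.582) → (82.229,147.582) → (82.229,185.696) (closed)

[4] `<path>` cubic bezier, #008000→cut S756 F1391: (84.227,14.767) → (105.195,38.510) → (139.608,82.328) → (178.047,133.120) → (211.089,177.787) → (229.315,203.229)

[5] `<path>` rectangle, #0000ff→score S531 F1915: (67.187,137.115) → (139.646,137.115) → (139.646,101.186) → (67.187,101.186) → (67.187,137.115) (closed)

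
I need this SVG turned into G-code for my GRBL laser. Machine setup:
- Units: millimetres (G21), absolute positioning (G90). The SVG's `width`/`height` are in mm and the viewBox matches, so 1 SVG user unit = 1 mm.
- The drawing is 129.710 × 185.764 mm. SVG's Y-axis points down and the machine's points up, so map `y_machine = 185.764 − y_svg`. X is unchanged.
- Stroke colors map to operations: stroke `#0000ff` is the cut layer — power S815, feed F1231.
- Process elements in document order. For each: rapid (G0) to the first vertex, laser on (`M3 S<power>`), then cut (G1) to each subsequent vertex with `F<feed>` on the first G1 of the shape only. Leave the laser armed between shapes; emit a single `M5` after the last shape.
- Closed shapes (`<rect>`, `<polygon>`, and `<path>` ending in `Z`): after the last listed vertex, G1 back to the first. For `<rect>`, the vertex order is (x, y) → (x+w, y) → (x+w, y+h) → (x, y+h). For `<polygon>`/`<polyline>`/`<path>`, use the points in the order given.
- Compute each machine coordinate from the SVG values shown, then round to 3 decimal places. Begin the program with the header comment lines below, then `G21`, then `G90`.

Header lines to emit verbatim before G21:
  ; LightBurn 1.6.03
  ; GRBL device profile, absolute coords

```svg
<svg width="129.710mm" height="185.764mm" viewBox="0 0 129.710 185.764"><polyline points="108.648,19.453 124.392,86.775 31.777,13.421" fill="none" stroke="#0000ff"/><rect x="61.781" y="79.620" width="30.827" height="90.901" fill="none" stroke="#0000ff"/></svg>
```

; LightBurn 1.6.03
; GRBL device profile, absolute coords
G21
G90
G0 X108.648 Y166.311
M3 S815
G1 X124.392 Y98.989 F1231
G1 X31.777 Y172.343
G0 X61.781 Y106.144
M3 S815
G1 X92.608 Y106.144 F1231
G1 X92.608 Y15.243
G1 X61.781 Y15.243
G1 X61.781 Y106.144
M5

viewBox `0 0 129.710 185.764` with mm width/height → 1 unit = 1 mm. Flip: y_m = 185.764 − y_svg.

**Shape 1** — `<polyline>` open polyline, stroke `#0000ff` → cut (S815, F1231). Machine vertices: (108.648,166.311) → (124.392,98.989) → (31.777,172.343). Open path.

**Shape 2** — `<rect>` rectangle, stroke `#0000ff` → cut (S815, F1231). Machine vertices: (61.781,106.144) → (92.608,106.144) → (92.608,15.243) → (61.781,15.243) → (61.781,106.144). Closed: final G1 returns to the first vertex.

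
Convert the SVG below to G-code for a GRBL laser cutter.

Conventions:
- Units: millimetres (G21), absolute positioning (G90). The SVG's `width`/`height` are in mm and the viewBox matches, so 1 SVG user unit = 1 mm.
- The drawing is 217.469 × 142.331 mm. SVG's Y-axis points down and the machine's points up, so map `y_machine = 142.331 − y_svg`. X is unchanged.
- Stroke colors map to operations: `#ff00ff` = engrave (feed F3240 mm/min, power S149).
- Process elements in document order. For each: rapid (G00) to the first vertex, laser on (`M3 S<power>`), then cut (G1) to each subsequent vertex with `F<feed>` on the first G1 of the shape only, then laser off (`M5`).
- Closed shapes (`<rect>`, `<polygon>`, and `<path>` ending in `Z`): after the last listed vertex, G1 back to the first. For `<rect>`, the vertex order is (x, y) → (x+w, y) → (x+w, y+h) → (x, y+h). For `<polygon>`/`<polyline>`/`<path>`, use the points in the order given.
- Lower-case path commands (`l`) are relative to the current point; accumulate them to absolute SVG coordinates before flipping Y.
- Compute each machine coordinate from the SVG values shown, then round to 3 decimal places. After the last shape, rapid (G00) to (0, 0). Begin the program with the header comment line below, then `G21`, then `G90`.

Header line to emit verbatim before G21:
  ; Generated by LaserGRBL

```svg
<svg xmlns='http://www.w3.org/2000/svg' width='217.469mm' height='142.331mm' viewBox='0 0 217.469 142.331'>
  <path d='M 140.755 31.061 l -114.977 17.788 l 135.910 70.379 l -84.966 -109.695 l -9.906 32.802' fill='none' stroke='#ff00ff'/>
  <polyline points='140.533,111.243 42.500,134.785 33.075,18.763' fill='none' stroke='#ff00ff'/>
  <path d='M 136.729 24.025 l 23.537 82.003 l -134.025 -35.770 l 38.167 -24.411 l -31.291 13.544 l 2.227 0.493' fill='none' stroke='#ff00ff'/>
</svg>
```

Since the viewBox matches the mm dimensions, user units are millimetres directly. The only transform is the Y-flip y_m = 142.331 − y_svg.

Shape 1 is a open polyline drawn with `<path>`. Its stroke #ff00ff means engrave at S149, F3240. After flipping Y the toolpath is (140.755,111.270) → (25.778,93.482) → (161.688,23.103) → (76.722,132.798) → (66.816,99.996).

Shape 2 is a open polyline drawn with `<polyline>`. Its stroke #ff00ff means engrave at S149, F3240. After flipping Y the toolpath is (140.533,31.088) → (42.500,7.546) → (33.075,123.568).

Shape 3 is a open polyline drawn with `<path>`. Its stroke #ff00ff means engrave at S149, F3240. After flipping Y the toolpath is (136.729,118.306) → (160.266,36.303) → (26.241,72.073) → (64.408,96.484) → (33.117,82.940) → (35.344,82.447).

; Generated by LaserGRBL
G21
G90
G00 X140.755 Y111.270
M3 S149
G1 X25.778 Y93.482 F3240
G1 X161.688 Y23.103
G1 X76.722 Y132.798
G1 X66.816 Y99.996
M5
G00 X140.533 Y31.088
M3 S149
G1 X42.500 Y7.546 F3240
G1 X33.075 Y123.568
M5
G00 X136.729 Y118.306
M3 S149
G1 X160.266 Y36.303 F3240
G1 X26.241 Y72.073
G1 X64.408 Y96.484
G1 X33.117 Y82.940
G1 X35.344 Y82.447
M5
G00 X0.000 Y0.000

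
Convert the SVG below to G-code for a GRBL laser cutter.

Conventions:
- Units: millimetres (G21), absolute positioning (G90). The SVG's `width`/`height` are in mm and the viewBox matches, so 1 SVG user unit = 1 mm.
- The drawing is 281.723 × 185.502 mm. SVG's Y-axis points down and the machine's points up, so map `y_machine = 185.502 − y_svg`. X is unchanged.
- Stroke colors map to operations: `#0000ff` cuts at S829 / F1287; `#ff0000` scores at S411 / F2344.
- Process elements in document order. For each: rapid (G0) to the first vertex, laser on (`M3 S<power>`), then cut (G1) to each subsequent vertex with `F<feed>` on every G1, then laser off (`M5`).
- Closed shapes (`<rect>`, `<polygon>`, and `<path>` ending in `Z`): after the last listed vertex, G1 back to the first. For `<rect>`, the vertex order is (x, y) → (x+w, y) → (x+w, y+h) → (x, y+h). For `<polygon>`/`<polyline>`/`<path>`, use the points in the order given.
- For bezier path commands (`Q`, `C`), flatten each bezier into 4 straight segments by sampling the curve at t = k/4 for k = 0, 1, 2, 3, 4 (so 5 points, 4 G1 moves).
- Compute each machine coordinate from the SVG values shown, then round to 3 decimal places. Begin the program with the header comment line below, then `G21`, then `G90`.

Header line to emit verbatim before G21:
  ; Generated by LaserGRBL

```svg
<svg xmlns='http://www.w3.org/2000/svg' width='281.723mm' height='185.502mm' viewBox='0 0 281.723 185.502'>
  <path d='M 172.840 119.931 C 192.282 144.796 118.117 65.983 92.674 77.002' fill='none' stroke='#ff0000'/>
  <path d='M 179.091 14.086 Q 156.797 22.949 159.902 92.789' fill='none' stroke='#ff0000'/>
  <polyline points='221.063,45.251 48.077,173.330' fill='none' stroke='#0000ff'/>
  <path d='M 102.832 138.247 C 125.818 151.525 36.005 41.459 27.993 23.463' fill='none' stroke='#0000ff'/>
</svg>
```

1 u = 1 mm; y_m = 185.502 − y.

[1] `<path>` cubic bezier, #ff0000→score S411 F2344: (172.840,65.571) → (172.094,63.338) → (149.589,81.843) → (118.668,102.944) → (92.674,108.500)

[2] `<path>` quadratic bezier, #ff0000→score S411 F2344: (179.091,171.416) → (169.531,163.173) → (163.147,147.309) → (159.937,123.822) → (159.902,92.713)

[3] `<polyline>` line segment, #0000ff→cut S829 F1287: (221.063,140.251) → (48.077,12.172)

[4] `<path>` cubic bezier, #0000ff→cut S829 F1287: (102.832,47.255) → (101.962,57.058) → (77.037,92.919) → (46.299,134.645) → (27.993,162.039)

; Generated by LaserGRBL
G21
G90
G0 X172.840 Y65.571
M3 S411
G1 X172.094 Y63.338 F2344
G1 X149.589 Y81.843 F2344
G1 X118.668 Y102.944 F2344
G1 X92.674 Y108.500 F2344
M5
G0 X179.091 Y171.416
M3 S411
G1 X169.531 Y163.173 F2344
G1 X163.147 Y147.309 F2344
G1 X159.937 Y123.822 F2344
G1 X159.902 Y92.713 F2344
M5
G0 X221.063 Y140.251
M3 S829
G1 X48.077 Y12.172 F1287
M5
G0 X102.832 Y47.255
M3 S829
G1 X101.962 Y57.058 F1287
G1 X77.037 Y92.919 F1287
G1 X46.299 Y134.645 F1287
G1 X27.993 Y162.039 F1287
M5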